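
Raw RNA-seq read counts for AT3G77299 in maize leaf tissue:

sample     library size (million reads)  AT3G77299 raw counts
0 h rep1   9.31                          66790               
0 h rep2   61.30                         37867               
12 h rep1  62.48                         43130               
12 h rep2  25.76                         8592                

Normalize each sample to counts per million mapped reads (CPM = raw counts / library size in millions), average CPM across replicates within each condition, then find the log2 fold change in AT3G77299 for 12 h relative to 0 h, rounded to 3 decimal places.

CPM(0 h rep1) = 66790 / 9.31 = 7174.0064
CPM(0 h rep2) = 37867 / 61.30 = 617.7325
CPM(12 h rep1) = 43130 / 62.48 = 690.3009
CPM(12 h rep2) = 8592 / 25.76 = 333.5404
mean CPM(0 h) = 3895.8695; mean CPM(12 h) = 511.9206
Fold change = 511.9206 / 3895.8695 = 0.13140
log2(0.13140) = -2.9280

-2.928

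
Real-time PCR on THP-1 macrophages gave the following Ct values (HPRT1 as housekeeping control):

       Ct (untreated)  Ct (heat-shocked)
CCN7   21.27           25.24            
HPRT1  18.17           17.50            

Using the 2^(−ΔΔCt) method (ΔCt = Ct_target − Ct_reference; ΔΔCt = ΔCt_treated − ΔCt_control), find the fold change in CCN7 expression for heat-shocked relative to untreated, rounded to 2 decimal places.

ΔCt(untreated) = 21.270 − 18.170 = 3.100
ΔCt(heat-shocked) = 25.240 − 17.500 = 7.740
ΔΔCt = 7.740 − 3.100 = 4.640
Fold change = 2^(−4.640) = 0.040

0.04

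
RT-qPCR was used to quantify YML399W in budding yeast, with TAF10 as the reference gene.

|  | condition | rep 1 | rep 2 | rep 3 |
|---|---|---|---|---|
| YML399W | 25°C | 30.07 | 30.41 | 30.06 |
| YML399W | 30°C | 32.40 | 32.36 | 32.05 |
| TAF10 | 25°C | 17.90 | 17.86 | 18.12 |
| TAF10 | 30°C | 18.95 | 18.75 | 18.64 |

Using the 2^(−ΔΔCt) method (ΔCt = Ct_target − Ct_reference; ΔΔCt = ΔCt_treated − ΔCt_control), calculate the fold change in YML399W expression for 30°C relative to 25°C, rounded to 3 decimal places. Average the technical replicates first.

0.415

Mean Ct: YML399W 25°C 30.180; YML399W 30°C 32.270; TAF10 25°C 17.960; TAF10 30°C 18.780
ΔCt(25°C) = 30.180 − 17.960 = 12.220
ΔCt(30°C) = 32.270 − 18.780 = 13.490
ΔΔCt = 13.490 − 12.220 = 1.270
Fold change = 2^(−1.270) = 0.4147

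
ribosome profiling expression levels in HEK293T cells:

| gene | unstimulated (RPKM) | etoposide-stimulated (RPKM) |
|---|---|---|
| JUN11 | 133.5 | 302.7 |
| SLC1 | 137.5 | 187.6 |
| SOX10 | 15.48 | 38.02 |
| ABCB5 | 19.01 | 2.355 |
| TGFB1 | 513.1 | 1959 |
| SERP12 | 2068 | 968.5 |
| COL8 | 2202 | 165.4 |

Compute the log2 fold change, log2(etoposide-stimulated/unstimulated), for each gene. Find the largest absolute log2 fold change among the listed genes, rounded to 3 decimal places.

3.735

log2(302.7/133.5) = 1.181  (JUN11)
log2(187.6/137.5) = 0.448  (SLC1)
log2(38.02/15.48) = 1.296  (SOX10)
log2(2.355/19.01) = -3.013  (ABCB5)
log2(1959/513.1) = 1.933  (TGFB1)
log2(968.5/2068) = -1.094  (SERP12)
log2(165.4/2202) = -3.735  (COL8)
The largest magnitude belongs to COL8.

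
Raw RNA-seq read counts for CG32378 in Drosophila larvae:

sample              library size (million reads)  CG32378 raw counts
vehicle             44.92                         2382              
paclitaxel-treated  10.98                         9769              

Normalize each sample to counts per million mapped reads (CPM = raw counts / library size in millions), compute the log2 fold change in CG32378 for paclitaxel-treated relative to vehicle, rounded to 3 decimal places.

4.069

CPM(vehicle) = 2382 / 44.92 = 53.0276
CPM(paclitaxel-treated) = 9769 / 10.98 = 889.7086
Fold change = 889.7086 / 53.0276 = 16.77822
log2(16.77822) = 4.0685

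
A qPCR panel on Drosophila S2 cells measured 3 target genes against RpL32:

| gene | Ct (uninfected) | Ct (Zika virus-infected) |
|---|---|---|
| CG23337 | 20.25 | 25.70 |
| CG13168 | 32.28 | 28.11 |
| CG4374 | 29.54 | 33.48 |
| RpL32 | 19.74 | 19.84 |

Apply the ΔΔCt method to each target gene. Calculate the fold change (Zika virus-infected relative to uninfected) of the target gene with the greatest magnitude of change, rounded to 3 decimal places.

CG23337: ΔΔCt = (25.70−19.84) − (20.25−19.74) = 5.86 − 0.51 = 5.35; fold change = 2^-5.35 = 0.025
CG13168: ΔΔCt = (28.11−19.84) − (32.28−19.74) = 8.27 − 12.54 = -4.27; fold change = 2^4.27 = 19.293
CG4374: ΔΔCt = (33.48−19.84) − (29.54−19.74) = 13.64 − 9.80 = 3.84; fold change = 2^-3.84 = 0.070
CG23337 has the largest |ΔΔCt| = 5.35.

0.025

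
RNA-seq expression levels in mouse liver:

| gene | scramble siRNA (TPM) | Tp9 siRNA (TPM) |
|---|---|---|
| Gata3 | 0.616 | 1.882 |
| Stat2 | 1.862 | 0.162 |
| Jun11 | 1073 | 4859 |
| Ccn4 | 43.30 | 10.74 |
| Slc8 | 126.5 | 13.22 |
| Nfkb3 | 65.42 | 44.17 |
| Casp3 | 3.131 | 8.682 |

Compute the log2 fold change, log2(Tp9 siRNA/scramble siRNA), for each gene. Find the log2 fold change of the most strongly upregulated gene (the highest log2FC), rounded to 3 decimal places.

2.179

log2(1.882/0.616) = 1.611  (Gata3)
log2(0.162/1.862) = -3.523  (Stat2)
log2(4859/1073) = 2.179  (Jun11)
log2(10.74/43.30) = -2.011  (Ccn4)
log2(13.22/126.5) = -3.258  (Slc8)
log2(44.17/65.42) = -0.567  (Nfkb3)
log2(8.682/3.131) = 1.471  (Casp3)
Jun11 is most strongly upregulated.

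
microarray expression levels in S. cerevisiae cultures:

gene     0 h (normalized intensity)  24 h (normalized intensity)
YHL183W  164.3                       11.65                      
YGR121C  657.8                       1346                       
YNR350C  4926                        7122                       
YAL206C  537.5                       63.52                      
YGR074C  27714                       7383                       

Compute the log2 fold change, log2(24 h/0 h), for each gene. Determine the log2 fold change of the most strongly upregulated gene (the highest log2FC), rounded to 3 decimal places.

log2(11.65/164.3) = -3.818  (YHL183W)
log2(1346/657.8) = 1.033  (YGR121C)
log2(7122/4926) = 0.532  (YNR350C)
log2(63.52/537.5) = -3.081  (YAL206C)
log2(7383/27714) = -1.908  (YGR074C)
YGR121C is most strongly upregulated.

1.033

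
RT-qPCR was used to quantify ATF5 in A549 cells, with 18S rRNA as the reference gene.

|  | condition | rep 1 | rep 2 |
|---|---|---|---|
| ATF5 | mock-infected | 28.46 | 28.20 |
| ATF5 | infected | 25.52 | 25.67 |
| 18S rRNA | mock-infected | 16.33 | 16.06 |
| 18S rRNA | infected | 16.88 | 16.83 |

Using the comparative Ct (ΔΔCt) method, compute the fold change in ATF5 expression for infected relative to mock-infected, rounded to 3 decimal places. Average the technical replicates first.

10.520

Mean Ct: ATF5 mock-infected 28.330; ATF5 infected 25.595; 18S rRNA mock-infected 16.195; 18S rRNA infected 16.855
ΔCt(mock-infected) = 28.330 − 16.195 = 12.135
ΔCt(infected) = 25.595 − 16.855 = 8.740
ΔΔCt = 8.740 − 12.135 = -3.395
Fold change = 2^(−(-3.395)) = 2^3.395 = 10.5195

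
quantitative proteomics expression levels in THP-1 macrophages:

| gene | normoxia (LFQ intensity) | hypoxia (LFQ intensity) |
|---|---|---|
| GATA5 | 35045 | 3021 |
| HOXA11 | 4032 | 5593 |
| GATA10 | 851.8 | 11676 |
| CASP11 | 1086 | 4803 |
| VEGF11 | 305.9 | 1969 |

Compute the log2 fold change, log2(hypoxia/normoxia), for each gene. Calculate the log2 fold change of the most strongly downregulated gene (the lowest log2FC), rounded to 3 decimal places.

-3.536

log2(3021/35045) = -3.536  (GATA5)
log2(5593/4032) = 0.472  (HOXA11)
log2(11676/851.8) = 3.777  (GATA10)
log2(4803/1086) = 2.145  (CASP11)
log2(1969/305.9) = 2.686  (VEGF11)
GATA5 is most strongly downregulated.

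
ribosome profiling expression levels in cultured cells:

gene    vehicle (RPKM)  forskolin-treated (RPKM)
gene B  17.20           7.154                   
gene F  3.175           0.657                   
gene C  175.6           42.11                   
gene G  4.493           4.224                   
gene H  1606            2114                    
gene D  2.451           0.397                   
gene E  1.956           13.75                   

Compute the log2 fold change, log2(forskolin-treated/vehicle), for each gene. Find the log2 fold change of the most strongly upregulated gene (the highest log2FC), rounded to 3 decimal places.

log2(7.154/17.20) = -1.266  (gene B)
log2(0.657/3.175) = -2.273  (gene F)
log2(42.11/175.6) = -2.060  (gene C)
log2(4.224/4.493) = -0.089  (gene G)
log2(2114/1606) = 0.397  (gene H)
log2(0.397/2.451) = -2.626  (gene D)
log2(13.75/1.956) = 2.813  (gene E)
gene E is most strongly upregulated.

2.813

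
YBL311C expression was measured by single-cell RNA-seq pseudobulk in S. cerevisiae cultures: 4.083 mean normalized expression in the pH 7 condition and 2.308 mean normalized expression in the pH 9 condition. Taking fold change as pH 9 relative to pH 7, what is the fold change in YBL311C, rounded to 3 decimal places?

Fold change = 2.308 / 4.083 = 0.5653
YBL311C is downregulated.

0.565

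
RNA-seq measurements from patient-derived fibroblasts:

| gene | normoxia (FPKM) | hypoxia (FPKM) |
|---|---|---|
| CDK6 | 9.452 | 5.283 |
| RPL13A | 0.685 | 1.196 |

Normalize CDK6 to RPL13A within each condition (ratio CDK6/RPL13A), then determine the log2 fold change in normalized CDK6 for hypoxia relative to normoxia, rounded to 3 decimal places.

CDK6/RPL13A (normoxia) = 9.452 / 0.685 = 13.799
CDK6/RPL13A (hypoxia) = 5.283 / 1.196 = 4.4172
Fold change = 4.4172 / 13.799 = 0.3201
log2(0.3201) = -1.6433

-1.643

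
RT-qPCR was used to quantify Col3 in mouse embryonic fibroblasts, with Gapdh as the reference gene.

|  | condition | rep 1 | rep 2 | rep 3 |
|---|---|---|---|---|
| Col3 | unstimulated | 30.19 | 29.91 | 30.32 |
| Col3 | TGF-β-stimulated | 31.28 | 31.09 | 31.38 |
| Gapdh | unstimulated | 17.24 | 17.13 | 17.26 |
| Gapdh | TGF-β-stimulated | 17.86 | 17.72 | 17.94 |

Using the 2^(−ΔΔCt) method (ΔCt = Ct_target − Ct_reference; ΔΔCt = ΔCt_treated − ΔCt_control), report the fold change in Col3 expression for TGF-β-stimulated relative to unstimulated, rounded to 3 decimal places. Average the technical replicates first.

Mean Ct: Col3 unstimulated 30.140; Col3 TGF-β-stimulated 31.250; Gapdh unstimulated 17.210; Gapdh TGF-β-stimulated 17.840
ΔCt(unstimulated) = 30.140 − 17.210 = 12.930
ΔCt(TGF-β-stimulated) = 31.250 − 17.840 = 13.410
ΔΔCt = 13.410 − 12.930 = 0.480
Fold change = 2^(−0.480) = 0.7170

0.717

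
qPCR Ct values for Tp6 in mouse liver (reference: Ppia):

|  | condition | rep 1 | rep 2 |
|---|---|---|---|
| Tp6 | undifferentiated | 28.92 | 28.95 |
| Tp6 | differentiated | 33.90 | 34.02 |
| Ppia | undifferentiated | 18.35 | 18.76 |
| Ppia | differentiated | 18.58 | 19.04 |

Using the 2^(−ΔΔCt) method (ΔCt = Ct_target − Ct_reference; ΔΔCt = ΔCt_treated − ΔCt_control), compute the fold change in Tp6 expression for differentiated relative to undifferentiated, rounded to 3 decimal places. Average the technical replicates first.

Mean Ct: Tp6 undifferentiated 28.935; Tp6 differentiated 33.960; Ppia undifferentiated 18.555; Ppia differentiated 18.810
ΔCt(undifferentiated) = 28.935 − 18.555 = 10.380
ΔCt(differentiated) = 33.960 − 18.810 = 15.150
ΔΔCt = 15.150 − 10.380 = 4.770
Fold change = 2^(−4.770) = 0.0367

0.037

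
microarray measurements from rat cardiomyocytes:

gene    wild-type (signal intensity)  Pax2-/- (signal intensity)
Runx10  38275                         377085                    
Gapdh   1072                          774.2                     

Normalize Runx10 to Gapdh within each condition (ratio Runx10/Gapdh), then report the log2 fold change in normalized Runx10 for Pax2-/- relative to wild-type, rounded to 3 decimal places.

3.770

Runx10/Gapdh (wild-type) = 38275 / 1072 = 35.704
Runx10/Gapdh (Pax2-/-) = 377085 / 774.2 = 487.06
Fold change = 487.06 / 35.704 = 13.6416
log2(13.6416) = 3.7699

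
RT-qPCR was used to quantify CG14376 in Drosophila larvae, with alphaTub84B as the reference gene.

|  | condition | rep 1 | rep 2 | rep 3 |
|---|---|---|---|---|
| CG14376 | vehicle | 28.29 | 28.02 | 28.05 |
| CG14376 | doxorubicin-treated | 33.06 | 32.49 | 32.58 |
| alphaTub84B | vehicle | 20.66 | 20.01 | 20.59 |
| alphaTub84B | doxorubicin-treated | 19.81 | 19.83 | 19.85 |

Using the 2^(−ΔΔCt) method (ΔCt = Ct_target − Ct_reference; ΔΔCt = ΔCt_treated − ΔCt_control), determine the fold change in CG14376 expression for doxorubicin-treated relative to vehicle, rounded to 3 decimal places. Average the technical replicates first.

Mean Ct: CG14376 vehicle 28.120; CG14376 doxorubicin-treated 32.710; alphaTub84B vehicle 20.420; alphaTub84B doxorubicin-treated 19.830
ΔCt(vehicle) = 28.120 − 20.420 = 7.700
ΔCt(doxorubicin-treated) = 32.710 − 19.830 = 12.880
ΔΔCt = 12.880 − 7.700 = 5.180
Fold change = 2^(−5.180) = 0.0276

0.028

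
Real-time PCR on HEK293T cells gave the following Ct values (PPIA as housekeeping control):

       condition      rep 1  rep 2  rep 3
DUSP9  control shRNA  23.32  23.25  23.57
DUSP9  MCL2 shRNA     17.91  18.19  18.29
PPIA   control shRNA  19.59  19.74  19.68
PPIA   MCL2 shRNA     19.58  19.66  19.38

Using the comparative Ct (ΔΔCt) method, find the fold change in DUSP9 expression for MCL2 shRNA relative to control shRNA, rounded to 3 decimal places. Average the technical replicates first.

34.776

Mean Ct: DUSP9 control shRNA 23.380; DUSP9 MCL2 shRNA 18.130; PPIA control shRNA 19.670; PPIA MCL2 shRNA 19.540
ΔCt(control shRNA) = 23.380 − 19.670 = 3.710
ΔCt(MCL2 shRNA) = 18.130 − 19.540 = -1.410
ΔΔCt = -1.410 − 3.710 = -5.120
Fold change = 2^(−(-5.120)) = 2^5.120 = 34.7755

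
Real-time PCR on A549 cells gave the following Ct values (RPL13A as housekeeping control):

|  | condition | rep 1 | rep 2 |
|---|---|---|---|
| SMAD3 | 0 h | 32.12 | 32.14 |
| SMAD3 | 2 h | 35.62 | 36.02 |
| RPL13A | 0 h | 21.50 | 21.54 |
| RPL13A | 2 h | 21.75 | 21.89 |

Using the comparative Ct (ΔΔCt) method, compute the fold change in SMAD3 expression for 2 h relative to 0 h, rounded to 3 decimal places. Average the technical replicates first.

0.095

Mean Ct: SMAD3 0 h 32.130; SMAD3 2 h 35.820; RPL13A 0 h 21.520; RPL13A 2 h 21.820
ΔCt(0 h) = 32.130 − 21.520 = 10.610
ΔCt(2 h) = 35.820 − 21.820 = 14.000
ΔΔCt = 14.000 − 10.610 = 3.390
Fold change = 2^(−3.390) = 0.0954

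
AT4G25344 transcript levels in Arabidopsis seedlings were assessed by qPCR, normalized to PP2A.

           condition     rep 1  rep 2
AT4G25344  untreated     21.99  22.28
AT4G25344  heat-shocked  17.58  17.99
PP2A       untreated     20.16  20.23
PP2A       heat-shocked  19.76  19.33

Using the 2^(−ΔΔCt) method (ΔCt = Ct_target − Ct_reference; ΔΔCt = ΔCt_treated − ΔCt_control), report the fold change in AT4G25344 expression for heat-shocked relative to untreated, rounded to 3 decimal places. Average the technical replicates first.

Mean Ct: AT4G25344 untreated 22.135; AT4G25344 heat-shocked 17.785; PP2A untreated 20.195; PP2A heat-shocked 19.545
ΔCt(untreated) = 22.135 − 20.195 = 1.940
ΔCt(heat-shocked) = 17.785 − 19.545 = -1.760
ΔΔCt = -1.760 − 1.940 = -3.700
Fold change = 2^(−(-3.700)) = 2^3.700 = 12.9960

12.996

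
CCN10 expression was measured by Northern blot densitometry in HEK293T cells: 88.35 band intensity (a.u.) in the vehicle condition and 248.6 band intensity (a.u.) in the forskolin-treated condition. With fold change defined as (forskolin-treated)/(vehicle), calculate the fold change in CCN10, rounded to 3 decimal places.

2.814

Fold change = 248.6 / 88.35 = 2.8138
CCN10 is upregulated.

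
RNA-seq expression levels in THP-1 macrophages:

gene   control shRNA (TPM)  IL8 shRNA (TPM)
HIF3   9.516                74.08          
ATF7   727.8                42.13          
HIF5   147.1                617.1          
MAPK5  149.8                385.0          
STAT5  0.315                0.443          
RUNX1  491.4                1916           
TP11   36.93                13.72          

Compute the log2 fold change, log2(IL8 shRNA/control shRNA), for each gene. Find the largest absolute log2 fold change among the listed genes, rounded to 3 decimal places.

log2(74.08/9.516) = 2.961  (HIF3)
log2(42.13/727.8) = -4.111  (ATF7)
log2(617.1/147.1) = 2.069  (HIF5)
log2(385.0/149.8) = 1.362  (MAPK5)
log2(0.443/0.315) = 0.492  (STAT5)
log2(1916/491.4) = 1.963  (RUNX1)
log2(13.72/36.93) = -1.429  (TP11)
The largest magnitude belongs to ATF7.

4.111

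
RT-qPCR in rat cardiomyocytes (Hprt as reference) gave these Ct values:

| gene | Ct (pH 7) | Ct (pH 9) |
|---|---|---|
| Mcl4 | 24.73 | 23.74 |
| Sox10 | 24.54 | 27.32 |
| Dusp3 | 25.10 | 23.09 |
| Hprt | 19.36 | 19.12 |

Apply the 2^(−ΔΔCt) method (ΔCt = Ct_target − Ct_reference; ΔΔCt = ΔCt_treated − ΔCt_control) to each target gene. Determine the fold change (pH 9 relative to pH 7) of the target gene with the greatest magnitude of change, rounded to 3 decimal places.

Mcl4: ΔΔCt = (23.74−19.12) − (24.73−19.36) = 4.62 − 5.37 = -0.75; fold change = 2^0.75 = 1.682
Sox10: ΔΔCt = (27.32−19.12) − (24.54−19.36) = 8.20 − 5.18 = 3.02; fold change = 2^-3.02 = 0.123
Dusp3: ΔΔCt = (23.09−19.12) − (25.10−19.36) = 3.97 − 5.74 = -1.77; fold change = 2^1.77 = 3.411
Sox10 has the largest |ΔΔCt| = 3.02.

0.123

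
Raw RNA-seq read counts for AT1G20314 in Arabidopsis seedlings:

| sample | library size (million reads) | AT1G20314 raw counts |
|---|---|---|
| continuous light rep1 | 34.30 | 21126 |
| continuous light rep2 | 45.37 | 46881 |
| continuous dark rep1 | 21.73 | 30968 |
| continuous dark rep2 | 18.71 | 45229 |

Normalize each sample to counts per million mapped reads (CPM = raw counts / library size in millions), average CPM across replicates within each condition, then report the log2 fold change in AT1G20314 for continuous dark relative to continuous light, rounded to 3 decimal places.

CPM(continuous light rep1) = 21126 / 34.30 = 615.9184
CPM(continuous light rep2) = 46881 / 45.37 = 1033.3039
CPM(continuous dark rep1) = 30968 / 21.73 = 1425.1266
CPM(continuous dark rep2) = 45229 / 18.71 = 2417.3704
mean CPM(continuous light) = 824.6112; mean CPM(continuous dark) = 1921.2485
Fold change = 1921.2485 / 824.6112 = 2.32988
log2(2.32988) = 1.2203

1.220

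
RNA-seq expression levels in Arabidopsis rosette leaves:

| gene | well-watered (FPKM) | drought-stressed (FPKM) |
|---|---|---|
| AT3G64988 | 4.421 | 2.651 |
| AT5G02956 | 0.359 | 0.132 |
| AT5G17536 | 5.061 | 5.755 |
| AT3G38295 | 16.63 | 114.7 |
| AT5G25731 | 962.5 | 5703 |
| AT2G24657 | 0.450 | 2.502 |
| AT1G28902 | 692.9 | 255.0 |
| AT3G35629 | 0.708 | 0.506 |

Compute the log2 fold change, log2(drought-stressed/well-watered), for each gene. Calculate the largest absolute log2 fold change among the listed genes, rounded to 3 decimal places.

2.786

log2(2.651/4.421) = -0.738  (AT3G64988)
log2(0.132/0.359) = -1.443  (AT5G02956)
log2(5.755/5.061) = 0.185  (AT5G17536)
log2(114.7/16.63) = 2.786  (AT3G38295)
log2(5703/962.5) = 2.567  (AT5G25731)
log2(2.502/0.450) = 2.475  (AT2G24657)
log2(255.0/692.9) = -1.442  (AT1G28902)
log2(0.506/0.708) = -0.485  (AT3G35629)
The largest magnitude belongs to AT3G38295.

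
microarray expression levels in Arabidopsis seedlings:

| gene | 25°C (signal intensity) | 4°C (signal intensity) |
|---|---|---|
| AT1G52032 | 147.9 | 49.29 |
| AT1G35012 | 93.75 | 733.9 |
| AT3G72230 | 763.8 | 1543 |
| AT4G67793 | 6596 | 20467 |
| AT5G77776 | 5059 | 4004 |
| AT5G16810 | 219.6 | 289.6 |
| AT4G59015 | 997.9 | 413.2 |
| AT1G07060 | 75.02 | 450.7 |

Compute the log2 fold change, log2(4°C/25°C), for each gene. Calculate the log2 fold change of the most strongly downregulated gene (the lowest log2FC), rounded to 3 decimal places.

log2(49.29/147.9) = -1.585  (AT1G52032)
log2(733.9/93.75) = 2.969  (AT1G35012)
log2(1543/763.8) = 1.014  (AT3G72230)
log2(20467/6596) = 1.634  (AT4G67793)
log2(4004/5059) = -0.337  (AT5G77776)
log2(289.6/219.6) = 0.399  (AT5G16810)
log2(413.2/997.9) = -1.272  (AT4G59015)
log2(450.7/75.02) = 2.587  (AT1G07060)
AT1G52032 is most strongly downregulated.

-1.585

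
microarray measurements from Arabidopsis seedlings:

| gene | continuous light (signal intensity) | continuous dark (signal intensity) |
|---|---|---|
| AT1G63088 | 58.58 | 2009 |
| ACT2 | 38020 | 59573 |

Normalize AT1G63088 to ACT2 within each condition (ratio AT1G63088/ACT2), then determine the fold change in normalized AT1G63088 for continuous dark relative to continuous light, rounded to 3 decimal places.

AT1G63088/ACT2 (continuous light) = 58.58 / 38020 = 0.0015408
AT1G63088/ACT2 (continuous dark) = 2009 / 59573 = 0.033723
Fold change = 0.033723 / 0.0015408 = 21.8874

21.887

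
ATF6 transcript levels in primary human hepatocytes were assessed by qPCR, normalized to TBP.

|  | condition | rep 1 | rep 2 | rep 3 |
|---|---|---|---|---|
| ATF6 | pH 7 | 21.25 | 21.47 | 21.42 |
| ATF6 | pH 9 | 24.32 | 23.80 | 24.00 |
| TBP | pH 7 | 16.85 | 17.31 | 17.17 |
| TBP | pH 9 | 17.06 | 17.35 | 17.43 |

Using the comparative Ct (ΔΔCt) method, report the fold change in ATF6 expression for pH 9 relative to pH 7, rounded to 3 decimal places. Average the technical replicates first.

0.178

Mean Ct: ATF6 pH 7 21.380; ATF6 pH 9 24.040; TBP pH 7 17.110; TBP pH 9 17.280
ΔCt(pH 7) = 21.380 − 17.110 = 4.270
ΔCt(pH 9) = 24.040 − 17.280 = 6.760
ΔΔCt = 6.760 − 4.270 = 2.490
Fold change = 2^(−2.490) = 0.1780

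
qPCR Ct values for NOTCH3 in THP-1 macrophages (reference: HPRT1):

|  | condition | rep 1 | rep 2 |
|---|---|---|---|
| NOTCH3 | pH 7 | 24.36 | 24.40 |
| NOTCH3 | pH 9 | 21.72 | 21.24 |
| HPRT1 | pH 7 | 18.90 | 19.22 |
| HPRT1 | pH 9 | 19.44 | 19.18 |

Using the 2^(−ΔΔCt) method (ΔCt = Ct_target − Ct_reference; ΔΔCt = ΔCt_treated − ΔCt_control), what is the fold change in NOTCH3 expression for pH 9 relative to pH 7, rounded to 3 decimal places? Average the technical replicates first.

8.877

Mean Ct: NOTCH3 pH 7 24.380; NOTCH3 pH 9 21.480; HPRT1 pH 7 19.060; HPRT1 pH 9 19.310
ΔCt(pH 7) = 24.380 − 19.060 = 5.320
ΔCt(pH 9) = 21.480 − 19.310 = 2.170
ΔΔCt = 2.170 − 5.320 = -3.150
Fold change = 2^(−(-3.150)) = 2^3.150 = 8.8766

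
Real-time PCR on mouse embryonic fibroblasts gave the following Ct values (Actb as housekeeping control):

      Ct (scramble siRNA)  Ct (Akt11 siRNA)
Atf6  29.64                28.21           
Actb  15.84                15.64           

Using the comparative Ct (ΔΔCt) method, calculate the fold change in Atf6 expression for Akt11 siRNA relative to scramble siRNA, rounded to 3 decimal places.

ΔCt(scramble siRNA) = 29.640 − 15.840 = 13.800
ΔCt(Akt11 siRNA) = 28.210 − 15.640 = 12.570
ΔΔCt = 12.570 − 13.800 = -1.230
Fold change = 2^(−(-1.230)) = 2^1.230 = 2.3457

2.346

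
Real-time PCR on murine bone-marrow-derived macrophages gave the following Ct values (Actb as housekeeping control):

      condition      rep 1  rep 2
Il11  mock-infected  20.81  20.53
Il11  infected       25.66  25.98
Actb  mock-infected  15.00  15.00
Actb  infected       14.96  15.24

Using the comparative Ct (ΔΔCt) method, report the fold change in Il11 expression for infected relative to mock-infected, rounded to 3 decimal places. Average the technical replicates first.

0.030

Mean Ct: Il11 mock-infected 20.670; Il11 infected 25.820; Actb mock-infected 15.000; Actb infected 15.100
ΔCt(mock-infected) = 20.670 − 15.000 = 5.670
ΔCt(infected) = 25.820 − 15.100 = 10.720
ΔΔCt = 10.720 − 5.670 = 5.050
Fold change = 2^(−5.050) = 0.0302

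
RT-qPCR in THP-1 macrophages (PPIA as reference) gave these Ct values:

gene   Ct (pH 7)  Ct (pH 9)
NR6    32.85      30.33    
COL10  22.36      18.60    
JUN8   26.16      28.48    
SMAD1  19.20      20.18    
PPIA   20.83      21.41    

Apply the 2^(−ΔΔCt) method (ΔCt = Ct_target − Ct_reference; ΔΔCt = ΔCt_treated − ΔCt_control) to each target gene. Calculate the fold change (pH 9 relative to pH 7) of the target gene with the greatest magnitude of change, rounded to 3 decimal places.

NR6: ΔΔCt = (30.33−21.41) − (32.85−20.83) = 8.92 − 12.02 = -3.10; fold change = 2^3.10 = 8.574
COL10: ΔΔCt = (18.60−21.41) − (22.36−20.83) = -2.81 − 1.53 = -4.34; fold change = 2^4.34 = 20.252
JUN8: ΔΔCt = (28.48−21.41) − (26.16−20.83) = 7.07 − 5.33 = 1.74; fold change = 2^-1.74 = 0.299
SMAD1: ΔΔCt = (20.18−21.41) − (19.20−20.83) = -1.23 − (-1.63) = 0.40; fold change = 2^-0.40 = 0.758
COL10 has the largest |ΔΔCt| = 4.34.

20.252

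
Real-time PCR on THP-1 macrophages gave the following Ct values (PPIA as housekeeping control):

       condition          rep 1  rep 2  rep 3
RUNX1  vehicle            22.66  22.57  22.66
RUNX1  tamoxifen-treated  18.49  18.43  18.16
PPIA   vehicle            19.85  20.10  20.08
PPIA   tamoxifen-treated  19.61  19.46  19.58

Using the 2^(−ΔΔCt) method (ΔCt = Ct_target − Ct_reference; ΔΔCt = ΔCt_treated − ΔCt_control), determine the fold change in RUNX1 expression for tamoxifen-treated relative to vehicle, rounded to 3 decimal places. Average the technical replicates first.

14.026

Mean Ct: RUNX1 vehicle 22.630; RUNX1 tamoxifen-treated 18.360; PPIA vehicle 20.010; PPIA tamoxifen-treated 19.550
ΔCt(vehicle) = 22.630 − 20.010 = 2.620
ΔCt(tamoxifen-treated) = 18.360 − 19.550 = -1.190
ΔΔCt = -1.190 − 2.620 = -3.810
Fold change = 2^(−(-3.810)) = 2^3.810 = 14.0257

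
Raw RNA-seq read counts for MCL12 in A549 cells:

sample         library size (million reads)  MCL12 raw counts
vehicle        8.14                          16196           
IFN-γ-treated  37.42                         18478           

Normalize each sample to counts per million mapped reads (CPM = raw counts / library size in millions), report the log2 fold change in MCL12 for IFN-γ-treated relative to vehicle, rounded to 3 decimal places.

-2.011

CPM(vehicle) = 16196 / 8.14 = 1989.6806
CPM(IFN-γ-treated) = 18478 / 37.42 = 493.8001
Fold change = 493.8001 / 1989.6806 = 0.24818
log2(0.24818) = -2.0105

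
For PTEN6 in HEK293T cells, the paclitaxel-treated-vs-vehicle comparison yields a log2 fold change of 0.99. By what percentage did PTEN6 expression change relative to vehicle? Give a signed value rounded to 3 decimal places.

Fold change = 2^(0.99) = 1.9862
Percent change = (FC − 1) × 100% = (1.9862 − 1) × 100 = 98.618%

98.618%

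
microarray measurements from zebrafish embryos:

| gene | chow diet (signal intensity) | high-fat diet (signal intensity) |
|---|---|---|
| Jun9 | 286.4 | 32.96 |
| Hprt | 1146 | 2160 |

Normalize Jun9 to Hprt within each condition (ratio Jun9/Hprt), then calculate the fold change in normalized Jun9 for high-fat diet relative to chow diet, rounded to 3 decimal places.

0.061

Jun9/Hprt (chow diet) = 286.4 / 1146 = 0.24991
Jun9/Hprt (high-fat diet) = 32.96 / 2160 = 0.015259
Fold change = 0.015259 / 0.24991 = 0.0611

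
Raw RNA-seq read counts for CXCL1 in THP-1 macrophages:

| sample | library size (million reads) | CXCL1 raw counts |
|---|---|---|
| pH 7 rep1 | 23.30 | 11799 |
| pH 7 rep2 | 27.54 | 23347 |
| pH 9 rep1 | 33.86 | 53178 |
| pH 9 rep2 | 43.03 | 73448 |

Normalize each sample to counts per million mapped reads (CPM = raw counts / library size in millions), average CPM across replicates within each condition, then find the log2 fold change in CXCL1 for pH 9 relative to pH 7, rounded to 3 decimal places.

1.275

CPM(pH 7 rep1) = 11799 / 23.30 = 506.3948
CPM(pH 7 rep2) = 23347 / 27.54 = 847.7487
CPM(pH 9 rep1) = 53178 / 33.86 = 1570.5257
CPM(pH 9 rep2) = 73448 / 43.03 = 1706.9022
mean CPM(pH 7) = 677.0718; mean CPM(pH 9) = 1638.7139
Fold change = 1638.7139 / 677.0718 = 2.42030
log2(2.42030) = 1.2752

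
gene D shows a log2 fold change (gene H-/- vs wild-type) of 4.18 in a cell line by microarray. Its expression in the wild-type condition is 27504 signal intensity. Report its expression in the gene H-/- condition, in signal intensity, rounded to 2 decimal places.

Fold change = 2^(4.18) = 18.1261
gene H-/- expression = 27504 × 18.1261 = 498541.41

498541.41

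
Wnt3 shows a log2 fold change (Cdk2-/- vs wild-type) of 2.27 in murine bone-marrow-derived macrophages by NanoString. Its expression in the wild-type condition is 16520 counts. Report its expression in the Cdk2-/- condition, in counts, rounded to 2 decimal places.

Fold change = 2^(2.27) = 4.8232
Cdk2-/- expression = 16520 × 4.8232 = 79679.78

79679.78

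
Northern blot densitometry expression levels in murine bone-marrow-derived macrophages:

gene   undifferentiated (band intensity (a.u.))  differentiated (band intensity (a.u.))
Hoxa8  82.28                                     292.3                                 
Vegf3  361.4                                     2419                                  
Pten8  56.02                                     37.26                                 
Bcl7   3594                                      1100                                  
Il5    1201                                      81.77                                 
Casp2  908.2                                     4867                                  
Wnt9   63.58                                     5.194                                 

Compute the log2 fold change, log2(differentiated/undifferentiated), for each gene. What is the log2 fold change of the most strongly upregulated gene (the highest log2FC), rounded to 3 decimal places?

2.743

log2(292.3/82.28) = 1.829  (Hoxa8)
log2(2419/361.4) = 2.743  (Vegf3)
log2(37.26/56.02) = -0.588  (Pten8)
log2(1100/3594) = -1.708  (Bcl7)
log2(81.77/1201) = -3.877  (Il5)
log2(4867/908.2) = 2.422  (Casp2)
log2(5.194/63.58) = -3.614  (Wnt9)
Vegf3 is most strongly upregulated.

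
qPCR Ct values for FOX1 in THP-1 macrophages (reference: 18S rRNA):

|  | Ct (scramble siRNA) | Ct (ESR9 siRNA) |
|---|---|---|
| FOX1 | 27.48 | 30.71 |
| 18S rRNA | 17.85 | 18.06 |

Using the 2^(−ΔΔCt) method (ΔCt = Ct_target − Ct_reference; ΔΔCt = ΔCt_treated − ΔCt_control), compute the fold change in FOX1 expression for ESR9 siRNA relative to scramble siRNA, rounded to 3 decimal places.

0.123

ΔCt(scramble siRNA) = 27.480 − 17.850 = 9.630
ΔCt(ESR9 siRNA) = 30.710 − 18.060 = 12.650
ΔΔCt = 12.650 − 9.630 = 3.020
Fold change = 2^(−3.020) = 0.1233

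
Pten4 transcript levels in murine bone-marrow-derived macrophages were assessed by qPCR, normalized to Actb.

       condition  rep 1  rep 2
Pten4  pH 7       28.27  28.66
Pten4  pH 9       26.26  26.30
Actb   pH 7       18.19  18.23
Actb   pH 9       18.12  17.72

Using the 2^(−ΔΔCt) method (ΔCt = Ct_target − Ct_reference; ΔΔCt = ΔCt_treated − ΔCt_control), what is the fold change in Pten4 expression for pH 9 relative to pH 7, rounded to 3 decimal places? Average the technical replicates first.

3.719

Mean Ct: Pten4 pH 7 28.465; Pten4 pH 9 26.280; Actb pH 7 18.210; Actb pH 9 17.920
ΔCt(pH 7) = 28.465 − 18.210 = 10.255
ΔCt(pH 9) = 26.280 − 17.920 = 8.360
ΔΔCt = 8.360 − 10.255 = -1.895
Fold change = 2^(−(-1.895)) = 2^1.895 = 3.7192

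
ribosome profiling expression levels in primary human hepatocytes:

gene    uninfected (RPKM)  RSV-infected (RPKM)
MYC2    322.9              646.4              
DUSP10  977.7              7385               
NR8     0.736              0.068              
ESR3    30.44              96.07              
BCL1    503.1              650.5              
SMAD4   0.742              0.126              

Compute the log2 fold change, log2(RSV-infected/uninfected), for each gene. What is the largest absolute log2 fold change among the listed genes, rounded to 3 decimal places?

log2(646.4/322.9) = 1.001  (MYC2)
log2(7385/977.7) = 2.917  (DUSP10)
log2(0.068/0.736) = -3.436  (NR8)
log2(96.07/30.44) = 1.658  (ESR3)
log2(650.5/503.1) = 0.371  (BCL1)
log2(0.126/0.742) = -2.558  (SMAD4)
The largest magnitude belongs to NR8.

3.436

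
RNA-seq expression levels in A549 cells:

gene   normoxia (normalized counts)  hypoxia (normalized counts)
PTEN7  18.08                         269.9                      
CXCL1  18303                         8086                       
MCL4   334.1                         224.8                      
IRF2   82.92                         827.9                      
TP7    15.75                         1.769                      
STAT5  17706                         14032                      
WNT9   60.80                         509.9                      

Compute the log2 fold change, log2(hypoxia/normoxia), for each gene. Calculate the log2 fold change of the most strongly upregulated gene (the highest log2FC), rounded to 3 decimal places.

3.900

log2(269.9/18.08) = 3.900  (PTEN7)
log2(8086/18303) = -1.179  (CXCL1)
log2(224.8/334.1) = -0.572  (MCL4)
log2(827.9/82.92) = 3.320  (IRF2)
log2(1.769/15.75) = -3.154  (TP7)
log2(14032/17706) = -0.336  (STAT5)
log2(509.9/60.80) = 3.068  (WNT9)
PTEN7 is most strongly upregulated.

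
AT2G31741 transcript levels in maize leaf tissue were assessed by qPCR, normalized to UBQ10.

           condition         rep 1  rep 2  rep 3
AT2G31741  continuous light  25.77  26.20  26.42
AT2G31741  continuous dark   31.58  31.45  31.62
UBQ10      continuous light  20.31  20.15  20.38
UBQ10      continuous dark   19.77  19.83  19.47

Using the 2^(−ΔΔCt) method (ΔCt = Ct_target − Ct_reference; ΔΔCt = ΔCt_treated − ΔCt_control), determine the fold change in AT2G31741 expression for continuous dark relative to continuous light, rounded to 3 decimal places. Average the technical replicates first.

Mean Ct: AT2G31741 continuous light 26.130; AT2G31741 continuous dark 31.550; UBQ10 continuous light 20.280; UBQ10 continuous dark 19.690
ΔCt(continuous light) = 26.130 − 20.280 = 5.850
ΔCt(continuous dark) = 31.550 − 19.690 = 11.860
ΔΔCt = 11.860 − 5.850 = 6.010
Fold change = 2^(−6.010) = 0.0155

0.016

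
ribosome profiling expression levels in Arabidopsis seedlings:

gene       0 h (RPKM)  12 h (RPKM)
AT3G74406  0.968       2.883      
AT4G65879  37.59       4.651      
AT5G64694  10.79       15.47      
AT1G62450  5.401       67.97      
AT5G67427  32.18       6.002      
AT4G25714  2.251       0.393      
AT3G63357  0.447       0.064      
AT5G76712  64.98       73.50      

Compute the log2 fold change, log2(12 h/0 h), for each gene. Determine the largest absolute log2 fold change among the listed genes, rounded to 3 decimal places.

3.654

log2(2.883/0.968) = 1.574  (AT3G74406)
log2(4.651/37.59) = -3.015  (AT4G65879)
log2(15.47/10.79) = 0.520  (AT5G64694)
log2(67.97/5.401) = 3.654  (AT1G62450)
log2(6.002/32.18) = -2.423  (AT5G67427)
log2(0.393/2.251) = -2.518  (AT4G25714)
log2(0.064/0.447) = -2.804  (AT3G63357)
log2(73.50/64.98) = 0.178  (AT5G76712)
The largest magnitude belongs to AT1G62450.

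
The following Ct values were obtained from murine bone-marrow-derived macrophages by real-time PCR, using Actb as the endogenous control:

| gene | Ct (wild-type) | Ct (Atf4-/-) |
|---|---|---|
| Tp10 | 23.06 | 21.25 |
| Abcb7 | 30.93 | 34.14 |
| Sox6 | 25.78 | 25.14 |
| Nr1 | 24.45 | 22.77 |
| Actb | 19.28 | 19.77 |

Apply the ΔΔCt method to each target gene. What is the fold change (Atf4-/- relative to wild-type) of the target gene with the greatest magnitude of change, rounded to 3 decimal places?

0.152

Tp10: ΔΔCt = (21.25−19.77) − (23.06−19.28) = 1.48 − 3.78 = -2.30; fold change = 2^2.30 = 4.925
Abcb7: ΔΔCt = (34.14−19.77) − (30.93−19.28) = 14.37 − 11.65 = 2.72; fold change = 2^-2.72 = 0.152
Sox6: ΔΔCt = (25.14−19.77) − (25.78−19.28) = 5.37 − 6.50 = -1.13; fold change = 2^1.13 = 2.189
Nr1: ΔΔCt = (22.77−19.77) − (24.45−19.28) = 3.00 − 5.17 = -2.17; fold change = 2^2.17 = 4.500
Abcb7 has the largest |ΔΔCt| = 2.72.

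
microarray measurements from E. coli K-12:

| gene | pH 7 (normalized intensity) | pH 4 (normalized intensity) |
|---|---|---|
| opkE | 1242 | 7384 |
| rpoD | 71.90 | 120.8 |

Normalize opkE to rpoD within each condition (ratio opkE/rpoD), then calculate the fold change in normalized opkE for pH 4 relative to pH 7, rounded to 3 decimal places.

3.539

opkE/rpoD (pH 7) = 1242 / 71.90 = 17.274
opkE/rpoD (pH 4) = 7384 / 120.8 = 61.126
Fold change = 61.126 / 17.274 = 3.5386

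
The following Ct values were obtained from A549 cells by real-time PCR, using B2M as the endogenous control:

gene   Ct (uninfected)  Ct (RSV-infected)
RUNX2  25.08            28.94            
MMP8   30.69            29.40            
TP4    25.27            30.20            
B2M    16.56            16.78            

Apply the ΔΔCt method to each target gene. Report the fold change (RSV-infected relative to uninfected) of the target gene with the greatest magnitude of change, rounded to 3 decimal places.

RUNX2: ΔΔCt = (28.94−16.78) − (25.08−16.56) = 12.16 − 8.52 = 3.64; fold change = 2^-3.64 = 0.080
MMP8: ΔΔCt = (29.40−16.78) − (30.69−16.56) = 12.62 − 14.13 = -1.51; fold change = 2^1.51 = 2.848
TP4: ΔΔCt = (30.20−16.78) − (25.27−16.56) = 13.42 − 8.71 = 4.71; fold change = 2^-4.71 = 0.038
TP4 has the largest |ΔΔCt| = 4.71.

0.038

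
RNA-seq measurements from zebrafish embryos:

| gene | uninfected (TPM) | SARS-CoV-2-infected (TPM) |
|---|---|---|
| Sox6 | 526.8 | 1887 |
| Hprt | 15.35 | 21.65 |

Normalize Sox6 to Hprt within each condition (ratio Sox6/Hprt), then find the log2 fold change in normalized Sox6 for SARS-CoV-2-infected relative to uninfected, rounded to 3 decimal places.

Sox6/Hprt (uninfected) = 526.8 / 15.35 = 34.319
Sox6/Hprt (SARS-CoV-2-infected) = 1887 / 21.65 = 87.159
Fold change = 87.159 / 34.319 = 2.5397
log2(2.5397) = 1.3446

1.345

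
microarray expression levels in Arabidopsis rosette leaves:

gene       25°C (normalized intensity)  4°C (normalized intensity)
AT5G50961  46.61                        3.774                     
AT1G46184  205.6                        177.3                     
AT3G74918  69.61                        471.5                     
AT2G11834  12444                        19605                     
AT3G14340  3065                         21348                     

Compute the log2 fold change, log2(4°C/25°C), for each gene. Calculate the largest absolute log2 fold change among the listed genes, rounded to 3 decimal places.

3.626

log2(3.774/46.61) = -3.626  (AT5G50961)
log2(177.3/205.6) = -0.214  (AT1G46184)
log2(471.5/69.61) = 2.760  (AT3G74918)
log2(19605/12444) = 0.656  (AT2G11834)
log2(21348/3065) = 2.800  (AT3G14340)
The largest magnitude belongs to AT5G50961.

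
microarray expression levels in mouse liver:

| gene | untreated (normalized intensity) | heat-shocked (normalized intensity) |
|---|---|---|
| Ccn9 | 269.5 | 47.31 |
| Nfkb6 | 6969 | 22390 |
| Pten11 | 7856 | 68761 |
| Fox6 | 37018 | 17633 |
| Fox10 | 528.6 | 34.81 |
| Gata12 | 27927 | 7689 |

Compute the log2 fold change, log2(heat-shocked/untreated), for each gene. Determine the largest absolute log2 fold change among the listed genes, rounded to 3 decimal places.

log2(47.31/269.5) = -2.510  (Ccn9)
log2(22390/6969) = 1.684  (Nfkb6)
log2(68761/7856) = 3.130  (Pten11)
log2(17633/37018) = -1.070  (Fox6)
log2(34.81/528.6) = -3.925  (Fox10)
log2(7689/27927) = -1.861  (Gata12)
The largest magnitude belongs to Fox10.

3.925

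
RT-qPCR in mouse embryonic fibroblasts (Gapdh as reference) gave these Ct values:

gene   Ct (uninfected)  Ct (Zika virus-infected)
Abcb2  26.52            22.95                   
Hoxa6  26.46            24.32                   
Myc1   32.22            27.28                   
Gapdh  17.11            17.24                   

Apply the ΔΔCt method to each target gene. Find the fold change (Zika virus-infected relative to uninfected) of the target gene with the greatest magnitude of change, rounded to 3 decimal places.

33.591

Abcb2: ΔΔCt = (22.95−17.24) − (26.52−17.11) = 5.71 − 9.41 = -3.70; fold change = 2^3.70 = 12.996
Hoxa6: ΔΔCt = (24.32−17.24) − (26.46−17.11) = 7.08 − 9.35 = -2.27; fold change = 2^2.27 = 4.823
Myc1: ΔΔCt = (27.28−17.24) − (32.22−17.11) = 10.04 − 15.11 = -5.07; fold change = 2^5.07 = 33.591
Myc1 has the largest |ΔΔCt| = 5.07.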